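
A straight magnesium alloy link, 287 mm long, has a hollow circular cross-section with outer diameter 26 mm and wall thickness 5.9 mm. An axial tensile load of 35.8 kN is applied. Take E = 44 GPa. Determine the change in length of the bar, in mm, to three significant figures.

A = 372.6 mm².
δ_mech = NL/(AE) = 35800·287/(372.6·44000) = 0.6268 mm.

0.627 mm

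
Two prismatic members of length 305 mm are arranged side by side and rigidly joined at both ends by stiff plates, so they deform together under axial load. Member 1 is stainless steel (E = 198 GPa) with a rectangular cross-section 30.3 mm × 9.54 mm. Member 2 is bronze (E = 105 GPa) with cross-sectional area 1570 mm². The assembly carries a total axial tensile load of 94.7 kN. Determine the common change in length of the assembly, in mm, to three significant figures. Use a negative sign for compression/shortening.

0.130 mm

A_1 = 289.1 mm².
Equal strain + equilibrium ⇒ each member carries load in proportion to AE: A₁E₁ = 57230000 N, A₂E₂ = 164800000 N, ΣAE = 222100000 N.
δ = PL/ΣAE = 94700·305/222100000 = 0.1301 mm.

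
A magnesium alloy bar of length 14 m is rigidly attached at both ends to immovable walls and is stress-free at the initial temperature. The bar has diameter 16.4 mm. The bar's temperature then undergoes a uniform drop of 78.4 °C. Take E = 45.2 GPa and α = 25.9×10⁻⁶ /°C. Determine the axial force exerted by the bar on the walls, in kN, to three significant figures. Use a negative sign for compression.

Free thermal expansion αLΔT = 25.9e-6 · 14000 · -78.4 = -28.43 mm.
The walls impose strain ε = −(-28.43)/14000 = 2.0306e-03; σ = Eε = 45200 · 2.0306e-03 = 91.78 MPa.
Wall reaction R = σ·A = 91.78·211.2 = 19390 N = 19.39 kN.

19.4 kN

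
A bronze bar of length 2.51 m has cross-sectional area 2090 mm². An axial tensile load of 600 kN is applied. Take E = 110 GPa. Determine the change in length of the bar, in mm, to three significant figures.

6.55 mm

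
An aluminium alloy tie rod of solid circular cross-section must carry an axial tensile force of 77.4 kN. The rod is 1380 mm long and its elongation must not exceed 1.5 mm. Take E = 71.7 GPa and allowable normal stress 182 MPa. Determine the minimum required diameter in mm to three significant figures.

35.6 mm

Required area A ≥ P/σ_allow = 77400/182 = 425.3 mm².
For a solid circular section, d ≥ √(4A/π) = 23.27 mm.
Elongation limit: A ≥ PL/(Eδ_allow) = 77400·1380/(71700·1.5) = 993.1 mm² ⇒ d ≥ 35.56 mm.
The elongation limit governs.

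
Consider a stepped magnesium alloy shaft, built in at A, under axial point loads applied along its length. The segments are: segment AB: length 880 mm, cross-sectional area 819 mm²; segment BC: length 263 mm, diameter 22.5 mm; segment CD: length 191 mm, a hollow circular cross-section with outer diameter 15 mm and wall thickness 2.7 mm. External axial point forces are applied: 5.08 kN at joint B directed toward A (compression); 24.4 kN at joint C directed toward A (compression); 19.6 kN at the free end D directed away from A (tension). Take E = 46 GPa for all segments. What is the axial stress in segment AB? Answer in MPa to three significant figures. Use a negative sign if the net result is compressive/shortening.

Internal axial forces (sectioning from the free end, tension +): N_CD = 19.6 kN, N_BC = -4.8 kN, N_AB = -9.88 kN.
σ_AB = N_AB/A_AB = -9880/819 = -12.06 MPa.

-12.1 MPa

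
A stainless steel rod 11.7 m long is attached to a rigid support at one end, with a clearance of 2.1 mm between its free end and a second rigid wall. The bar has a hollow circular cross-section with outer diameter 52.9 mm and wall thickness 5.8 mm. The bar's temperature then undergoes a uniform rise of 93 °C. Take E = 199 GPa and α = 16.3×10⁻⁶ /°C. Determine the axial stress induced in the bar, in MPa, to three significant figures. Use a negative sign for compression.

-266 MPa

Free thermal expansion αLΔT = 16.3e-6 · 11700 · 93 = 17.74 mm.
The walls engage after the gap closes; constrained expansion = 17.74 − 2.1 = 15.64 mm.
The walls impose strain ε = −(15.64)/11700 = -1.3364e-03; σ = Eε = 199000 · -1.3364e-03 = -265.9 MPa.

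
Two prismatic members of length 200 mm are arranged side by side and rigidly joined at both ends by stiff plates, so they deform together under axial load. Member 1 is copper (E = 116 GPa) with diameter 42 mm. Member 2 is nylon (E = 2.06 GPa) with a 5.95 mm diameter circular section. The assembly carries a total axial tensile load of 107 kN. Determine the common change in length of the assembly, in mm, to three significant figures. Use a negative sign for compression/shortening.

0.133 mm

A_1 = 1385 mm².
A_2 = 27.81 mm².
Equal strain + equilibrium ⇒ each member carries load in proportion to AE: A₁E₁ = 160700000 N, A₂E₂ = 57280 N, ΣAE = 160800000 N.
δ = PL/ΣAE = 107000·200/160800000 = 0.1331 mm.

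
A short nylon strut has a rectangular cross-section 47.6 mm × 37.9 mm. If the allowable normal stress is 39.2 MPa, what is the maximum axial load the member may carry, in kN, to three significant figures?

70.7 kN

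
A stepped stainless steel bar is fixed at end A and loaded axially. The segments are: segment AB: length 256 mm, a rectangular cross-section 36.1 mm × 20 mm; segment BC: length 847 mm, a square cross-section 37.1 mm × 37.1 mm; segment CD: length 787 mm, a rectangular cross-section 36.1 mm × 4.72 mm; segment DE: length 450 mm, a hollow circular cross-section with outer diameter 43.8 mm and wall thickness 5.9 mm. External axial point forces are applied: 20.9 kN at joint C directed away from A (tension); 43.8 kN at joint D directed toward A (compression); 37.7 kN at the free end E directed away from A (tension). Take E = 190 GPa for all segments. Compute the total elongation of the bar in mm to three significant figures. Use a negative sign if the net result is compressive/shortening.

0.0544 mm

Internal axial forces (sectioning from the free end, tension +): N_DE = 37.7 kN, N_CD = -6.1 kN, N_BC = 14.8 kN, N_AB = 14.8 kN.
A_AB = 722 mm².
A_BC = 1376 mm².
A_CD = 170.4 mm².
A_DE = 702.5 mm².
δ_AB = 14800·256/(722·190000) = 0.02762 mm
δ_BC = 14800·847/(1376·190000) = 0.04793 mm
δ_CD = -6100·787/(170.4·190000) = -0.1483 mm
δ_DE = 37700·450/(702.5·190000) = 0.1271 mm
δ = Σδ_i = 0.05437 mm.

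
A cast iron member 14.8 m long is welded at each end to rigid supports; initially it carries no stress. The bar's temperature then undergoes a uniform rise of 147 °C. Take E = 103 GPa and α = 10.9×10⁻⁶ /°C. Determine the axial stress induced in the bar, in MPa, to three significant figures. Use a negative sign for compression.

Free thermal expansion αLΔT = 10.9e-6 · 14800 · 147 = 23.71 mm.
The walls impose strain ε = −(23.71)/14800 = -1.6023e-03; σ = Eε = 103000 · -1.6023e-03 = -165 MPa.

-165 MPa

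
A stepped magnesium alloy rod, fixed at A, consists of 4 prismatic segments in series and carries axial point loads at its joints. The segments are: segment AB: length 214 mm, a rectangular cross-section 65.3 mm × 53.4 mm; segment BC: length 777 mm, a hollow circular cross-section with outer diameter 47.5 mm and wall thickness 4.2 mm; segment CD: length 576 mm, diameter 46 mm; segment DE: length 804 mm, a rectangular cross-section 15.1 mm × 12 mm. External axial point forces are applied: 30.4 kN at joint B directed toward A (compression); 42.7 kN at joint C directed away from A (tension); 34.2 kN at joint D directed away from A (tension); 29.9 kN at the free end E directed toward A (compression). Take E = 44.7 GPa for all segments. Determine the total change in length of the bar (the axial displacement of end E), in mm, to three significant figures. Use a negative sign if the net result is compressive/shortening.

Internal axial forces (sectioning from the free end, tension +): N_DE = -29.9 kN, N_CD = 4.3 kN, N_BC = 47 kN, N_AB = 16.6 kN.
A_AB = 3487 mm².
A_BC = 571.3 mm².
A_CD = 1662 mm².
A_DE = 181.2 mm².
δ_AB = 16600·214/(3487·44700) = 0.02279 mm
δ_BC = 47000·777/(571.3·44700) = 1.43 mm
δ_CD = 4300·576/(1662·44700) = 0.03334 mm
δ_DE = -29900·804/(181.2·44700) = -2.968 mm
δ = Σδ_i = -1.482 mm.

-1.48 mm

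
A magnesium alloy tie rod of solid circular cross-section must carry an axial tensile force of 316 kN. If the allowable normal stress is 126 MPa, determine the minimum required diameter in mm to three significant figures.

56.5 mm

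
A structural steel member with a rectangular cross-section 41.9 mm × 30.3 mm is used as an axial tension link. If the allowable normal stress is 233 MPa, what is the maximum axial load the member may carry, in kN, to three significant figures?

A = 1270 mm².
P_max = σ_allow · A = 233 · 1270 = 295800 N = 295.8 kN.

296 kN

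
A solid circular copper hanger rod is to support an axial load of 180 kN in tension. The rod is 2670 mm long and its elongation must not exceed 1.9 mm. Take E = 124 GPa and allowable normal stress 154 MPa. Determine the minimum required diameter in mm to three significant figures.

Required area A ≥ P/σ_allow = 180000/154 = 1169 mm².
For a solid circular section, d ≥ √(4A/π) = 38.58 mm.
Elongation limit: A ≥ PL/(Eδ_allow) = 180000·2670/(124000·1.9) = 2040 mm² ⇒ d ≥ 50.96 mm.
The elongation limit governs.

51.0 mm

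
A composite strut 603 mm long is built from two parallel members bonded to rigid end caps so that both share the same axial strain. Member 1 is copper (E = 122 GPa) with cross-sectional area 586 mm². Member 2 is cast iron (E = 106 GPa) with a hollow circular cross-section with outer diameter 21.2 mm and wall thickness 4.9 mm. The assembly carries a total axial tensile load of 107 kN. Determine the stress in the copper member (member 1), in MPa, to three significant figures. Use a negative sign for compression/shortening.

133 MPa

A_2 = 250.9 mm².
Equal strain + equilibrium ⇒ each member carries load in proportion to AE: A₁E₁ = 71490000 N, A₂E₂ = 26600000 N, ΣAE = 98090000 N.
σ₁ = P·E₁/ΣAE = 107000·122000/98090000 = 133.1 MPa.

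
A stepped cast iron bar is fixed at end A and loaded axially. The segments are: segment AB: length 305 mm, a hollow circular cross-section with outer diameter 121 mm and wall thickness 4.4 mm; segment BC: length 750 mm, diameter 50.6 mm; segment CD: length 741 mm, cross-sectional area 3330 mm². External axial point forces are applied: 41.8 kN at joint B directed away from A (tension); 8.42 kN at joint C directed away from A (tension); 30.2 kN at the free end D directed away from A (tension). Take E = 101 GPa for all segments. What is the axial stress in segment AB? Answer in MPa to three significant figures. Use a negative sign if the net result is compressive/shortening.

49.9 MPa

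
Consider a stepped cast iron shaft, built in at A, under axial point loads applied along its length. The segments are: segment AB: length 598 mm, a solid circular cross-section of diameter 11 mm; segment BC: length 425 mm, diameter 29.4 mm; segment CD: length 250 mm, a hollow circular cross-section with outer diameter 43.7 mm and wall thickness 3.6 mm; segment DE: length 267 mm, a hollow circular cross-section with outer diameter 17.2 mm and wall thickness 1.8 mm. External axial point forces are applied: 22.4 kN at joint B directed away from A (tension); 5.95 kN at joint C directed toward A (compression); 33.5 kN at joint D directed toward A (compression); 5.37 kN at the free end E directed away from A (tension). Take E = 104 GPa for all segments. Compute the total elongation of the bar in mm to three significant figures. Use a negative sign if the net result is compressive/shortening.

Internal axial forces (sectioning from the free end, tension +): N_DE = 5.37 kN, N_CD = -28.13 kN, N_BC = -34.08 kN, N_AB = -11.68 kN.
A_AB = 95.03 mm².
A_BC = 678.9 mm².
A_CD = 453.5 mm².
A_DE = 87.08 mm².
δ_AB = -11680·598/(95.03·104000) = -0.7067 mm
δ_BC = -34080·425/(678.9·104000) = -0.2051 mm
δ_CD = -28130·250/(453.5·104000) = -0.1491 mm
δ_DE = 5370·267/(87.08·104000) = 0.1583 mm
δ = Σδ_i = -0.9026 mm.

-0.903 mm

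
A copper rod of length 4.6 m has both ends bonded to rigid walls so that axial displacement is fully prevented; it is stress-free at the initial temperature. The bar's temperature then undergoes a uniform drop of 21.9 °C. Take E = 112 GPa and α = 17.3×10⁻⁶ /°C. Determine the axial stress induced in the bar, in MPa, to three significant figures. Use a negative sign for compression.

42.4 MPa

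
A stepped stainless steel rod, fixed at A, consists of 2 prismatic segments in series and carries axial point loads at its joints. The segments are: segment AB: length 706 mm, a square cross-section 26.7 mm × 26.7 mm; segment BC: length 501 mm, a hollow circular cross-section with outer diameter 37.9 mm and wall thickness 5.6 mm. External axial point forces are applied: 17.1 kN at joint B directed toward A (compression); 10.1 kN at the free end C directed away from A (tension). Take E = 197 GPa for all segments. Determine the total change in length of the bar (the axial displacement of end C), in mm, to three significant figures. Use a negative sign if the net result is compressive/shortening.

0.0100 mm

Internal axial forces (sectioning from the free end, tension +): N_BC = 10.1 kN, N_AB = -7 kN.
A_AB = 712.9 mm².
A_BC = 568.3 mm².
δ_AB = -7000·706/(712.9·197000) = -0.03519 mm
δ_BC = 10100·501/(568.3·197000) = 0.0452 mm
δ = Σδ_i = 0.01001 mm.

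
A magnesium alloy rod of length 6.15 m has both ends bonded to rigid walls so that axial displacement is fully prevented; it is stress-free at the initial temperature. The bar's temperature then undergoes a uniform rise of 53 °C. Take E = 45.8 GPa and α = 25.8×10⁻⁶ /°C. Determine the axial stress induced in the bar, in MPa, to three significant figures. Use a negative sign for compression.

Free thermal expansion αLΔT = 25.8e-6 · 6150 · 53 = 8.41 mm.
The walls impose strain ε = −(8.41)/6150 = -1.3674e-03; σ = Eε = 45800 · -1.3674e-03 = -62.63 MPa.

-62.6 MPa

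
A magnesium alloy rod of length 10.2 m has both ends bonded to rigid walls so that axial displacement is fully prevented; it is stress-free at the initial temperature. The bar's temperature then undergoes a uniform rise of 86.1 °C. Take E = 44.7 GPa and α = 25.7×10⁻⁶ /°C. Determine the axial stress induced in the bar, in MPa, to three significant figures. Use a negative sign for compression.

Free thermal expansion αLΔT = 25.7e-6 · 10200 · 86.1 = 22.57 mm.
The walls impose strain ε = −(22.57)/10200 = -2.2128e-03; σ = Eε = 44700 · -2.2128e-03 = -98.91 MPa.

-98.9 MPa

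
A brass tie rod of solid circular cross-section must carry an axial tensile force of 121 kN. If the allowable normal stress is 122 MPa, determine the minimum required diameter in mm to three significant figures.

35.5 mm

Required area A ≥ P/σ_allow = 121000/122 = 991.8 mm².
For a solid circular section, d ≥ √(4A/π) = 35.54 mm.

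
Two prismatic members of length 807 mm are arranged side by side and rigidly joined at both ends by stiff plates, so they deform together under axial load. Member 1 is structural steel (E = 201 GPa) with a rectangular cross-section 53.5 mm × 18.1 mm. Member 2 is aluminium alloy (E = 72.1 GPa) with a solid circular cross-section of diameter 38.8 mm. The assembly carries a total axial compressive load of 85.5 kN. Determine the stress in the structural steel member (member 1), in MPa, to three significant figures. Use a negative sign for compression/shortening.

-61.4 MPa

A_1 = 968.4 mm².
A_2 = 1182 mm².
Equal strain + equilibrium ⇒ each member carries load in proportion to AE: A₁E₁ = 194600000 N, A₂E₂ = 85250000 N, ΣAE = 279900000 N.
σ₁ = P·E₁/ΣAE = -85500·201000/279900000 = -61.4 MPa.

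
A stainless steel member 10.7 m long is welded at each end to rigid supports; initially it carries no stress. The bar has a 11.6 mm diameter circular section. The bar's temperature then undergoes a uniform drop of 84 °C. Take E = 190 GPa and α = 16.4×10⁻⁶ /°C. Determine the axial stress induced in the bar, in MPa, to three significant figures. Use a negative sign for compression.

Free thermal expansion αLΔT = 16.4e-6 · 10700 · -84 = -14.74 mm.
The walls impose strain ε = −(-14.74)/10700 = 1.3776e-03; σ = Eε = 190000 · 1.3776e-03 = 261.7 MPa.

262 MPa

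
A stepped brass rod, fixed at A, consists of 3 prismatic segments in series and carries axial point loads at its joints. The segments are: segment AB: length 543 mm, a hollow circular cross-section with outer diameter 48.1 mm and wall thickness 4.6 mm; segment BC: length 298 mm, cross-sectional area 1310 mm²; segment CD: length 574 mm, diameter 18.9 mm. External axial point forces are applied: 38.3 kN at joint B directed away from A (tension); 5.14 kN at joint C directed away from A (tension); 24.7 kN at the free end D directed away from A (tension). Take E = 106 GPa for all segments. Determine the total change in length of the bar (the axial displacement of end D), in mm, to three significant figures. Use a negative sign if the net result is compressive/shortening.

Internal axial forces (sectioning from the free end, tension +): N_CD = 24.7 kN, N_BC = 29.84 kN, N_AB = 68.14 kN.
A_AB = 628.6 mm².
A_CD = 280.6 mm².
δ_AB = 68140·543/(628.6·106000) = 0.5553 mm
δ_BC = 29840·298/(1310·106000) = 0.06404 mm
δ_CD = 24700·574/(280.6·106000) = 0.4767 mm
δ = Σδ_i = 1.096 mm.

1.10 mm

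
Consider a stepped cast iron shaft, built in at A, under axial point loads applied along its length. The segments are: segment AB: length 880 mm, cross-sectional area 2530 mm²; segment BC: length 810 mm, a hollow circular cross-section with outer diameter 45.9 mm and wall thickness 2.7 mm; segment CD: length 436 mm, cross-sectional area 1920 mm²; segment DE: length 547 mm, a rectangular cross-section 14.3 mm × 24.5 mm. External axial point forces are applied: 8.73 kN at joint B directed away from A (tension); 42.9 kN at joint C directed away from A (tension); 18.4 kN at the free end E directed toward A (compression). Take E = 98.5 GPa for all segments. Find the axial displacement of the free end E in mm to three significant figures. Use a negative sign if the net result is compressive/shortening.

Internal axial forces (sectioning from the free end, tension +): N_DE = -18.4 kN, N_CD = -18.4 kN, N_BC = 24.5 kN, N_AB = 33.23 kN.
A_BC = 366.4 mm².
A_DE = 350.4 mm².
δ_AB = 33230·880/(2530·98500) = 0.1173 mm
δ_BC = 24500·810/(366.4·98500) = 0.5498 mm
δ_CD = -18400·436/(1920·98500) = -0.04242 mm
δ_DE = -18400·547/(350.4·98500) = -0.2917 mm
δ = Σδ_i = 0.3331 mm.

0.333 mm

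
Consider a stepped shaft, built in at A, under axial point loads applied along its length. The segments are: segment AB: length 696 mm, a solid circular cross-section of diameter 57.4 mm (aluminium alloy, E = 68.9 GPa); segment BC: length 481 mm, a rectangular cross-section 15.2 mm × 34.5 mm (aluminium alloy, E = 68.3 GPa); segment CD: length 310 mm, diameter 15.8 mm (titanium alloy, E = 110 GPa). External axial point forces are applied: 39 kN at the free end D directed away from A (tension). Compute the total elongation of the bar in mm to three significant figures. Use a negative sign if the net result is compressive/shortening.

1.24 mm

Internal axial forces (sectioning from the free end, tension +): N_CD = 39 kN, N_BC = 39 kN, N_AB = 39 kN.
A_AB = 2588 mm².
A_BC = 524.4 mm².
A_CD = 196.1 mm².
δ_AB = 39000·696/(2588·68900) = 0.1522 mm
δ_BC = 39000·481/(524.4·68300) = 0.5238 mm
δ_CD = 39000·310/(196.1·110000) = 0.5606 mm
δ = Σδ_i = 1.237 mm.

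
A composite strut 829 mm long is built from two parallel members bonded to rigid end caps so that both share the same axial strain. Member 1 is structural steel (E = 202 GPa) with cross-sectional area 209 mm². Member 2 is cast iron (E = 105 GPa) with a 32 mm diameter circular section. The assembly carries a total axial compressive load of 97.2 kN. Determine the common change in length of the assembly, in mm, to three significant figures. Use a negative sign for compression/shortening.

-0.636 mm

A_2 = 804.2 mm².
Equal strain + equilibrium ⇒ each member carries load in proportion to AE: A₁E₁ = 42220000 N, A₂E₂ = 84450000 N, ΣAE = 126700000 N.
δ = PL/ΣAE = -97200·829/126700000 = -0.6362 mm.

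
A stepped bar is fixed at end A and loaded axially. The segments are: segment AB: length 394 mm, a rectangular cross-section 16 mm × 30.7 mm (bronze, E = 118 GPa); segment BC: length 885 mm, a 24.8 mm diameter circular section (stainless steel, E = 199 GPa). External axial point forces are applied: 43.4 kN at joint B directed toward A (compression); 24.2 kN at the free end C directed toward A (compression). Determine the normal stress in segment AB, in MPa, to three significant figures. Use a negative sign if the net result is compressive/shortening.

-138 MPa

Internal axial forces (sectioning from the free end, tension +): N_BC = -24.2 kN, N_AB = -67.6 kN.
A_AB = 491.2 mm².
σ_AB = N_AB/A_AB = -67600/491.2 = -137.6 MPa.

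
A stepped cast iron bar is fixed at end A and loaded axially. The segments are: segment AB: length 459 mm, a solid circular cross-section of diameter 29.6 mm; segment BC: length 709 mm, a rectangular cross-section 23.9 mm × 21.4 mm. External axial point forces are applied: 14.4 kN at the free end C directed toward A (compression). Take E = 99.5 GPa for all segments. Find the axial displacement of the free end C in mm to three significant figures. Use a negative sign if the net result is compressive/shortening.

-0.297 mm

Internal axial forces (sectioning from the free end, tension +): N_BC = -14.4 kN, N_AB = -14.4 kN.
A_AB = 688.1 mm².
A_BC = 511.5 mm².
δ_AB = -14400·459/(688.1·99500) = -0.09653 mm
δ_BC = -14400·709/(511.5·99500) = -0.2006 mm
δ = Σδ_i = -0.2972 mm.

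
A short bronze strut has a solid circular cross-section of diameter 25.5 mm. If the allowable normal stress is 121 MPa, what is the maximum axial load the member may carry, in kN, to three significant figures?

61.8 kN

A = 510.7 mm².
P_max = σ_allow · A = 121 · 510.7 = 61800 N = 61.8 kN.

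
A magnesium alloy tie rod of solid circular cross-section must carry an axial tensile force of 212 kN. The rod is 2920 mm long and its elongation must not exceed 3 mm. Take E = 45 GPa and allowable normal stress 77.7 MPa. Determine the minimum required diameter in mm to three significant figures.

Required area A ≥ P/σ_allow = 212000/77.7 = 2728 mm².
For a solid circular section, d ≥ √(4A/π) = 58.94 mm.
Elongation limit: A ≥ PL/(Eδ_allow) = 212000·2920/(45000·3) = 4585 mm² ⇒ d ≥ 76.41 mm.
The elongation limit governs.

76.4 mm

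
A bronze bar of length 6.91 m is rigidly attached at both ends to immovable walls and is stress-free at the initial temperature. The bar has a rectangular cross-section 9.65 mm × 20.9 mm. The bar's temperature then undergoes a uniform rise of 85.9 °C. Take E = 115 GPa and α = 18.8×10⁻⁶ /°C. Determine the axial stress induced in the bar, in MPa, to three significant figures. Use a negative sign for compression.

-186 MPa

Free thermal expansion αLΔT = 18.8e-6 · 6910 · 85.9 = 11.16 mm.
The walls impose strain ε = −(11.16)/6910 = -1.6149e-03; σ = Eε = 115000 · -1.6149e-03 = -185.7 MPa.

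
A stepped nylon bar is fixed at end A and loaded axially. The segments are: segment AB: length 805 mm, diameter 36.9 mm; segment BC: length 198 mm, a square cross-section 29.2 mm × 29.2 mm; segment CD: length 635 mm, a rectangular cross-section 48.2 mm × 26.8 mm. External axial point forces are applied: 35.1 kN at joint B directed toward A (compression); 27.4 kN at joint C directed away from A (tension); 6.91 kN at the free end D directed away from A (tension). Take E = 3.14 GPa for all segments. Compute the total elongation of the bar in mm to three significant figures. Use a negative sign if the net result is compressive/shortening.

3.43 mm

Internal axial forces (sectioning from the free end, tension +): N_CD = 6.91 kN, N_BC = 34.31 kN, N_AB = -0.79 kN.
A_AB = 1069 mm².
A_BC = 852.6 mm².
A_CD = 1292 mm².
δ_AB = -790·805/(1069·3140) = -0.1894 mm
δ_BC = 34310·198/(852.6·3140) = 2.537 mm
δ_CD = 6910·635/(1292·3140) = 1.082 mm
δ = Σδ_i = 3.43 mm.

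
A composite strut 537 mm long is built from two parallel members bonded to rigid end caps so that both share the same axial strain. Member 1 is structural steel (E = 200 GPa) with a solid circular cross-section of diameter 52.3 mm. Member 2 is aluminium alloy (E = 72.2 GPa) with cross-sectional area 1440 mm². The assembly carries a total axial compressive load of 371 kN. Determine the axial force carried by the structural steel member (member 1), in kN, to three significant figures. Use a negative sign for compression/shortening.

-299 kN

A_1 = 2148 mm².
Equal strain + equilibrium ⇒ each member carries load in proportion to AE: A₁E₁ = 429700000 N, A₂E₂ = 104000000 N, ΣAE = 533600000 N.
F₁ = P·A₁E₁/ΣAE = -371000·429700000/533600000 = -298700 N.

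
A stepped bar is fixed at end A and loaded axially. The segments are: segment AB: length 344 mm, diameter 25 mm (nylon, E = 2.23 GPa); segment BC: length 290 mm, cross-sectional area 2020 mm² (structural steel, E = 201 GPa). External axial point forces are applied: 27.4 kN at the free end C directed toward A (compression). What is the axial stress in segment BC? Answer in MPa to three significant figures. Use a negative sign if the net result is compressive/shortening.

-13.6 MPa

Internal axial forces (sectioning from the free end, tension +): N_BC = -27.4 kN, N_AB = -27.4 kN.
σ_BC = N_BC/A_BC = -27400/2020 = -13.56 MPa.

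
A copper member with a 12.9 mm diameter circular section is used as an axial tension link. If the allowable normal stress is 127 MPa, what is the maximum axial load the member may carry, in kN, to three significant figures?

16.6 kN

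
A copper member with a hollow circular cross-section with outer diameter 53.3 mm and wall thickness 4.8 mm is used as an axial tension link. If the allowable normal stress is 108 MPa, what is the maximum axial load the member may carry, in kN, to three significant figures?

A = 731.4 mm².
P_max = σ_allow · A = 108 · 731.4 = 78990 N = 78.99 kN.

79.0 kN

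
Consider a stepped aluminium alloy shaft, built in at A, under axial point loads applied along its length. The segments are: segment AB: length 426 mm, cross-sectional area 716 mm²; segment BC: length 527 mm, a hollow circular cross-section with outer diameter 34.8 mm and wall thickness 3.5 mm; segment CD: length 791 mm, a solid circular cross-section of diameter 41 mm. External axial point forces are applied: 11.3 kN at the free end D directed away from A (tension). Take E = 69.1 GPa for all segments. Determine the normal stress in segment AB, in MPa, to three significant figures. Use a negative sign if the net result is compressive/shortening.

Internal axial forces (sectioning from the free end, tension +): N_CD = 11.3 kN, N_BC = 11.3 kN, N_AB = 11.3 kN.
σ_AB = N_AB/A_AB = 11300/716 = 15.78 MPa.

15.8 MPa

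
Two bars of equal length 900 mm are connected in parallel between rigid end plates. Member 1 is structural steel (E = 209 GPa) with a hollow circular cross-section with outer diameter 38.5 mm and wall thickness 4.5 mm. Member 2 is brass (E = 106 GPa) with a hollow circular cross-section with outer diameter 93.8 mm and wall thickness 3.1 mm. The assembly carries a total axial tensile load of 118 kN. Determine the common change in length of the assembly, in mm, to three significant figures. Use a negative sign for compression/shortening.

0.547 mm

A_1 = 480.7 mm².
A_2 = 883.3 mm².
Equal strain + equilibrium ⇒ each member carries load in proportion to AE: A₁E₁ = 100500000 N, A₂E₂ = 93630000 N, ΣAE = 194100000 N.
δ = PL/ΣAE = 118000·900/194100000 = 0.5472 mm.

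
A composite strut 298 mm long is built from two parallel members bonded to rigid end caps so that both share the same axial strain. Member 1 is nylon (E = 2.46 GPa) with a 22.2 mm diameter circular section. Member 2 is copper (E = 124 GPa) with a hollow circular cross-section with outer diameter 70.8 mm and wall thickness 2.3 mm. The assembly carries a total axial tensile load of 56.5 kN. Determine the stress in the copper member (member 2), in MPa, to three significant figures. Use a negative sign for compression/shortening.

112 MPa

A_1 = 387.1 mm².
A_2 = 495 mm².
Equal strain + equilibrium ⇒ each member carries load in proportion to AE: A₁E₁ = 952200 N, A₂E₂ = 61370000 N, ΣAE = 62330000 N.
σ₂ = P·E₂/ΣAE = 56500·124000/62330000 = 112.4 MPa.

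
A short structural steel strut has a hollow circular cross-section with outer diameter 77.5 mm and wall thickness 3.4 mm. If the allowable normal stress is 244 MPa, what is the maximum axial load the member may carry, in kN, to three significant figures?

193 kN

A = 791.5 mm².
P_max = σ_allow · A = 244 · 791.5 = 193100 N = 193.1 kN.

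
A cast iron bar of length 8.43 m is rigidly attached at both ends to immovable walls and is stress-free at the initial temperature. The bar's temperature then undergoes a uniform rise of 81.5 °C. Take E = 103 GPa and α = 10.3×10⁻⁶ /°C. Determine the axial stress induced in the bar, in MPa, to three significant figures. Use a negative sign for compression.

-86.5 MPa

Free thermal expansion αLΔT = 10.3e-6 · 8430 · 81.5 = 7.077 mm.
The walls impose strain ε = −(7.077)/8430 = -8.3945e-04; σ = Eε = 103000 · -8.3945e-04 = -86.46 MPa.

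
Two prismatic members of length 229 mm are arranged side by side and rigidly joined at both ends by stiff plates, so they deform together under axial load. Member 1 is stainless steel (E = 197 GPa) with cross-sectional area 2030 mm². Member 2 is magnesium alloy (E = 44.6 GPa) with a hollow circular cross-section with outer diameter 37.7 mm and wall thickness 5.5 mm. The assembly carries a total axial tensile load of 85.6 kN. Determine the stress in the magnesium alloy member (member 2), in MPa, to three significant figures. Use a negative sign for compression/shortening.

8.99 MPa

A_2 = 556.4 mm².
Equal strain + equilibrium ⇒ each member carries load in proportion to AE: A₁E₁ = 399900000 N, A₂E₂ = 24810000 N, ΣAE = 424700000 N.
σ₂ = P·E₂/ΣAE = 85600·44600/424700000 = 8.989 MPa.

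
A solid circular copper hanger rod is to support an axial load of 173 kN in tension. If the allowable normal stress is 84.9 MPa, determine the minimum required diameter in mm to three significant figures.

50.9 mm

Required area A ≥ P/σ_allow = 173000/84.9 = 2038 mm².
For a solid circular section, d ≥ √(4A/π) = 50.94 mm.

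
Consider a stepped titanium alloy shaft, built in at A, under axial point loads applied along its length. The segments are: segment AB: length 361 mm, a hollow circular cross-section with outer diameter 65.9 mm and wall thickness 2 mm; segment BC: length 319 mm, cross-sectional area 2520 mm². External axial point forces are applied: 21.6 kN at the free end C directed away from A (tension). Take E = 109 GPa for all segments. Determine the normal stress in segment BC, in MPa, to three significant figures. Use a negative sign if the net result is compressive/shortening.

8.57 MPa

Internal axial forces (sectioning from the free end, tension +): N_BC = 21.6 kN, N_AB = 21.6 kN.
σ_BC = N_BC/A_BC = 21600/2520 = 8.571 MPa.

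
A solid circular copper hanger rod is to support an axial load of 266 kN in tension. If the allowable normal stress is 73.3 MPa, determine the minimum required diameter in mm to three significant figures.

68.0 mm

Required area A ≥ P/σ_allow = 266000/73.3 = 3629 mm².
For a solid circular section, d ≥ √(4A/π) = 67.97 mm.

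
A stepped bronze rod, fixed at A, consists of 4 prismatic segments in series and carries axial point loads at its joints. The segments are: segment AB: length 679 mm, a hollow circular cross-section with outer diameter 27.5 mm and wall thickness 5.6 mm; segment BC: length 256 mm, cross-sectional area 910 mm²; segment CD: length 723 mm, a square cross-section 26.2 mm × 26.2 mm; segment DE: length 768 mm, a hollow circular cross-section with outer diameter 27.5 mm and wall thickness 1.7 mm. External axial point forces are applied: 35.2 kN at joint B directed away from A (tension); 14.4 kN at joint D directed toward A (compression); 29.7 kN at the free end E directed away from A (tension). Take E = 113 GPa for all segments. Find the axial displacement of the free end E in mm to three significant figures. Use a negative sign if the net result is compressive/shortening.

Internal axial forces (sectioning from the free end, tension +): N_DE = 29.7 kN, N_CD = 15.3 kN, N_BC = 15.3 kN, N_AB = 50.5 kN.
A_AB = 385.3 mm².
A_CD = 686.4 mm².
A_DE = 137.8 mm².
δ_AB = 50500·679/(385.3·113000) = 0.7876 mm
δ_BC = 15300·256/(910·113000) = 0.03809 mm
δ_CD = 15300·723/(686.4·113000) = 0.1426 mm
δ_DE = 29700·768/(137.8·113000) = 1.465 mm
δ = Σδ_i = 2.433 mm.

2.43 mm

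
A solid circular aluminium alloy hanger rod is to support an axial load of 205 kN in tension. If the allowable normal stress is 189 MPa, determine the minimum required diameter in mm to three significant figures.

37.2 mm

Required area A ≥ P/σ_allow = 205000/189 = 1085 mm².
For a solid circular section, d ≥ √(4A/π) = 37.16 mm.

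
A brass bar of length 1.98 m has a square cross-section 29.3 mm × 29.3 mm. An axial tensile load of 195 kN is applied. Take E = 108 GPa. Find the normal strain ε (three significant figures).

0.00210

A = 858.5 mm².
σ = N/A = 227.1 MPa; ε = σ/E = 227.1/108000 = 2.103e-03.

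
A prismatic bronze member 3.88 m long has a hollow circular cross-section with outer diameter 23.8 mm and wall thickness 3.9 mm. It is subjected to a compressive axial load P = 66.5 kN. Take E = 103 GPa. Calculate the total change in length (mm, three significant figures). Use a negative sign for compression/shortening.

A = 243.8 mm².
δ_mech = NL/(AE) = -66500·3880/(243.8·103000) = -10.27 mm.

-10.3 mm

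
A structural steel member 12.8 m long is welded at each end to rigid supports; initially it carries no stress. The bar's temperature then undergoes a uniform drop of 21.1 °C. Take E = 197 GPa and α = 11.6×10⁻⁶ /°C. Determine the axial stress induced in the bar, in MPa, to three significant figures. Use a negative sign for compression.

Free thermal expansion αLΔT = 11.6e-6 · 12800 · -21.1 = -3.133 mm.
The walls impose strain ε = −(-3.133)/12800 = 2.4476e-04; σ = Eε = 197000 · 2.4476e-04 = 48.22 MPa.

48.2 MPa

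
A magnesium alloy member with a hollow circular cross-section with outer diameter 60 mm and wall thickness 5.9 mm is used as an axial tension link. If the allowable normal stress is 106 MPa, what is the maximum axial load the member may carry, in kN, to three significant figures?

A = 1003 mm².
P_max = σ_allow · A = 106 · 1003 = 106300 N = 106.3 kN.

106 kN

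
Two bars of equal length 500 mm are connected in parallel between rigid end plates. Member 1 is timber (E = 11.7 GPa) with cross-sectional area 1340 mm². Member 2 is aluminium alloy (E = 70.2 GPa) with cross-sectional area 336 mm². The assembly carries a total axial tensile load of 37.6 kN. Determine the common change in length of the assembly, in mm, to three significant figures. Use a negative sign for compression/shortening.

0.479 mm

Equal strain + equilibrium ⇒ each member carries load in proportion to AE: A₁E₁ = 15680000 N, A₂E₂ = 23590000 N, ΣAE = 39270000 N.
δ = PL/ΣAE = 37600·500/39270000 = 0.4788 mm.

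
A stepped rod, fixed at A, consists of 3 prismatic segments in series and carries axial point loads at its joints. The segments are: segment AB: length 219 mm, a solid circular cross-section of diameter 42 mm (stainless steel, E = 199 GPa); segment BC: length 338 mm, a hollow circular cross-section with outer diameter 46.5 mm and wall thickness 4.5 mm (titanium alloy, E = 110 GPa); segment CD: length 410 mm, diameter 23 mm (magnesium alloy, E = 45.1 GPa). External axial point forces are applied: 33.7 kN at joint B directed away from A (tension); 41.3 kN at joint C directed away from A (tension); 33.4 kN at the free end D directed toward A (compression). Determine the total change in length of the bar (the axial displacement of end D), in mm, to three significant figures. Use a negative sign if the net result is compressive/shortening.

-0.657 mm

Internal axial forces (sectioning from the free end, tension +): N_CD = -33.4 kN, N_BC = 7.9 kN, N_AB = 41.6 kN.
A_AB = 1385 mm².
A_BC = 593.8 mm².
A_CD = 415.5 mm².
δ_AB = 41600·219/(1385·199000) = 0.03304 mm
δ_BC = 7900·338/(593.8·110000) = 0.04088 mm
δ_CD = -33400·410/(415.5·45100) = -0.7308 mm
δ = Σδ_i = -0.6569 mm.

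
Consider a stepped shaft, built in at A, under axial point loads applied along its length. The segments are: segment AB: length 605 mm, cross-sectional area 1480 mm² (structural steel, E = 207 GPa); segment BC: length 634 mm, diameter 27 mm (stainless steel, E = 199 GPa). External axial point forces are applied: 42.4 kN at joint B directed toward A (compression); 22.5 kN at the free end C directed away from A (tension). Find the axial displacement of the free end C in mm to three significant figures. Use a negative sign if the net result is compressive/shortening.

0.0859 mm

Internal axial forces (sectioning from the free end, tension +): N_BC = 22.5 kN, N_AB = -19.9 kN.
A_BC = 572.6 mm².
δ_AB = -19900·605/(1480·207000) = -0.0393 mm
δ_BC = 22500·634/(572.6·199000) = 0.1252 mm
δ = Σδ_i = 0.0859 mm.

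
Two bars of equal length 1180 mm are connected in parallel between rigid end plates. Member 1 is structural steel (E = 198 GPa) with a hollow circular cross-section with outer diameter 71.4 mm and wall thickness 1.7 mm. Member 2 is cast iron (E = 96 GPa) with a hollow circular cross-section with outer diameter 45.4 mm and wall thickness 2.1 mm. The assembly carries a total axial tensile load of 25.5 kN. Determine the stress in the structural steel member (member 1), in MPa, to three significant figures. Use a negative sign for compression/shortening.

49.9 MPa

A_1 = 372.2 mm².
A_2 = 285.7 mm².
Equal strain + equilibrium ⇒ each member carries load in proportion to AE: A₁E₁ = 73700000 N, A₂E₂ = 27420000 N, ΣAE = 101100000 N.
σ₁ = P·E₁/ΣAE = 25500·198000/101100000 = 49.93 MPa.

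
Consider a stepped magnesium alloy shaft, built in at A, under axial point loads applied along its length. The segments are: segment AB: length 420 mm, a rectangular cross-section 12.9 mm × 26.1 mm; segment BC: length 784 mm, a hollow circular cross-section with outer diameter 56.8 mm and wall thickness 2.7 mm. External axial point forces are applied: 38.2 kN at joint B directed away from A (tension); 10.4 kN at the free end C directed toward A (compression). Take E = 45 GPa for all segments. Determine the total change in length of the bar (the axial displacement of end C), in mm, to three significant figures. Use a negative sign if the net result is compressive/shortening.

Internal axial forces (sectioning from the free end, tension +): N_BC = -10.4 kN, N_AB = 27.8 kN.
A_AB = 336.7 mm².
A_BC = 458.9 mm².
δ_AB = 27800·420/(336.7·45000) = 0.7706 mm
δ_BC = -10400·784/(458.9·45000) = -0.3948 mm
δ = Σδ_i = 0.3758 mm.

0.376 mm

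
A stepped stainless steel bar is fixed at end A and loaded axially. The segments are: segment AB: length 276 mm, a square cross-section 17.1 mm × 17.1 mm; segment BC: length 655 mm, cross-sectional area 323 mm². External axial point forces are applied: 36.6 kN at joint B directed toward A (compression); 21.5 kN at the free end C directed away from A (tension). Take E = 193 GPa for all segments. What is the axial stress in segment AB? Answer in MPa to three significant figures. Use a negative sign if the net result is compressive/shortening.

Internal axial forces (sectioning from the free end, tension +): N_BC = 21.5 kN, N_AB = -15.1 kN.
A_AB = 292.4 mm².
σ_AB = N_AB/A_AB = -15100/292.4 = -51.64 MPa.

-51.6 MPa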